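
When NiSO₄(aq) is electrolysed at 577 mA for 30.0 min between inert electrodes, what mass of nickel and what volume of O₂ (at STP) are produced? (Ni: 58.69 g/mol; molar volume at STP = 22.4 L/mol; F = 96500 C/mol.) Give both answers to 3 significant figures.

Q = 0.577 × 1800 = 1039 C; n(e⁻) = 1039 / 96500 = 0.01077 mol
Cathode: Ni²⁺ + 2e⁻ → Ni → n(Ni) = 0.01077/2 = 0.005385 mol → 0.316 g
Anode: 2H₂O → O₂ + 4H⁺ + 4e⁻ → n(O₂) = 0.01077/4 = 0.002693 mol → 0.0603 L

0.316 g Ni; 0.0603 L O₂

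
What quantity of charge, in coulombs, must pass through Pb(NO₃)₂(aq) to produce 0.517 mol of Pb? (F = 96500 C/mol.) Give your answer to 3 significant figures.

Pb²⁺ + 2e⁻ → Pb, so n(e⁻) = 2 × 0.517 = 1.034 mol
Q = 1.034 × 96500 = 99780 C

99800 C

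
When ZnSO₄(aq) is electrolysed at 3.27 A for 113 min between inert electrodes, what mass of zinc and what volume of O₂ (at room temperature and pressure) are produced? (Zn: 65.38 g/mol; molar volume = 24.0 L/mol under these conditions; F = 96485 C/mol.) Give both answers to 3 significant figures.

Q = 3.27 × 6780 = 22170 C; n(e⁻) = 22170 / 96485 = 0.2298 mol
Cathode: Zn²⁺ + 2e⁻ → Zn → n(Zn) = 0.2298/2 = 0.1149 mol → 7.51 g
Anode: 2H₂O → O₂ + 4H⁺ + 4e⁻ → n(O₂) = 0.2298/4 = 0.05745 mol → 1.38 L

7.51 g Zn; 1.38 L O₂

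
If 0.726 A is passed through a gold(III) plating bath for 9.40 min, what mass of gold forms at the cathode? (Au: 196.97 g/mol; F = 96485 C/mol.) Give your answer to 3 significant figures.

Charge passed = 0.726 × 564 = 409.5 C
n(e⁻) = Q/F = 409.5/96485 = 0.004244 mol
Au³⁺ + 3e⁻ → Au, so n(Au) = 0.004244 / 3 = 0.001415 mol
m = 0.001415 × 196.97 = 0.279 g

0.279 g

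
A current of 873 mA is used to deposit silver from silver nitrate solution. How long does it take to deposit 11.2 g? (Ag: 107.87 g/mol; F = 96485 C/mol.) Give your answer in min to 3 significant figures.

191 min

n(Ag) = 11.2 / 107.87 = 0.1038 mol
Ag⁺ + e⁻ → Ag, so n(e⁻) = 0.1038 mol
Q = 0.1038 × 96485 = 10020 C
t = Q / I = 10020 / 0.873 = 11480 s = 191 min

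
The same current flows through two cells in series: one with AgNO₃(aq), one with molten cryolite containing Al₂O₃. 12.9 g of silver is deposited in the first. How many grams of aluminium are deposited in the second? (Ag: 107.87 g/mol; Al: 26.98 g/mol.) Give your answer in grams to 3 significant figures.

n(Ag) = 12.9 / 107.87 = 0.1196 mol
Ag⁺ + e⁻ → Ag, so n(e⁻) = 0.1196 mol
Same current for the same time ⇒ same n(e⁻) = 0.1196 mol in both cells.
Al³⁺ + 3e⁻ → Al, so n(Al) = 0.1196 / 3 = 0.03987 mol
m(Al) = 0.03987 × 26.98 = 1.08 g

1.08 g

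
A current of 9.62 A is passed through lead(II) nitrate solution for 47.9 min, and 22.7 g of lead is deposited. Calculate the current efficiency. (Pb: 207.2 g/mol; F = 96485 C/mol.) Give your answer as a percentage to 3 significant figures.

76.5%

Q = 9.62 × 2874 = 27650 C
n(e⁻) = 27650 / 96485 = 0.2866 mol
Pb²⁺ + 2e⁻ → Pb, so theoretical n(Pb) = 0.1433 mol → 29.69 g
Efficiency = 22.7 / 29.69 = 0.7646 = 76.5%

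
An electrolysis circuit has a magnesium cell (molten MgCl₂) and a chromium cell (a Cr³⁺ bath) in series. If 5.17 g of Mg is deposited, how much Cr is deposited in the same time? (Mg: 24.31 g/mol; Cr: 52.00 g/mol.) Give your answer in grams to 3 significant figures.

n(Mg) = 5.17 / 24.31 = 0.2127 mol
Mg²⁺ + 2e⁻ → Mg, so n(e⁻) = 2 × 0.2127 = 0.4254 mol
In series, the same 0.4254 mol of electrons flows through the second cell.
Cr³⁺ + 3e⁻ → Cr, so n(Cr) = 0.4254 / 3 = 0.1418 mol
m(Cr) = 0.1418 × 52.00 = 7.37 g

7.37 g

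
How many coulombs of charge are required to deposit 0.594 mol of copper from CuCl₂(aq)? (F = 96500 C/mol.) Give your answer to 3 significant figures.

1.15×10^5 C

Cu²⁺ + 2e⁻ → Cu, so n(e⁻) = 2 × 0.594 = 1.188 mol
Q = 1.188 × 96500 = 1.146×10^5 C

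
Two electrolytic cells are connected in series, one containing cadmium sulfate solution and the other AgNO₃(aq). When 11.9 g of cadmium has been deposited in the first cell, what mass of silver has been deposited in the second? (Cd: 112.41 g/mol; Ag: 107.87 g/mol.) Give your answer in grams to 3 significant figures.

n(Cd) = 11.9 / 112.41 = 0.1059 mol
Cd²⁺ + 2e⁻ → Cd, so n(e⁻) = 2 × 0.1059 = 0.2118 mol
Same current for the same time ⇒ same n(e⁻) = 0.2118 mol in both cells.
Ag⁺ + e⁻ → Ag, so n(Ag) = 0.2118 mol
m(Ag) = 0.2118 × 107.87 = 22.8 g

22.8 g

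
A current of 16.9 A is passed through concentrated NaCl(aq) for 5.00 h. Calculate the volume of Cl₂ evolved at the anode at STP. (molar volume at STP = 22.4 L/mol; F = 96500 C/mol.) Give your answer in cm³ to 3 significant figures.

35300 cm³

Charge passed = 16.9 × 18000 = 3.042×10^5 C
n(e⁻) = 3.042×10^5 / 96500 = 3.152 mol
2Cl⁻ → Cl₂ + 2e⁻, so n(Cl₂) = 3.152 / 2 = 1.576 mol
V = 1.576 × 22.4 = 35.30 L
= 35300 cm³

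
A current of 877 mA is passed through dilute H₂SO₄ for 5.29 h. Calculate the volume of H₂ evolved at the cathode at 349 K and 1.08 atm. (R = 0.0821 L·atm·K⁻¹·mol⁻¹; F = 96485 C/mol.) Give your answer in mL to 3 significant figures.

Charge passed = 0.877 × 19044 = 16700 C
n(e⁻) = 16700 / 96485 = 0.1731 mol
2H⁺ + 2e⁻ → H₂, so n(H₂) = 0.1731 / 2 = 0.08655 mol
V = nRT/P = 0.08655 × 0.0821 × 349 / 1.08 = 2.296 L
= 2300 mL

2300 mL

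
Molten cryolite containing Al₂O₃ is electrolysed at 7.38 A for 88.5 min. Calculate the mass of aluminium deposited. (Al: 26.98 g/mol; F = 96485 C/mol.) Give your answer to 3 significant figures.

Q = 7.38 A × 5310 s = 39190 C
Moles of electrons = 39190 / 96485 = 0.4062 mol
Al³⁺ + 3e⁻ → Al, so n(Al) = 0.4062 / 3 = 0.1354 mol
m = 0.1354 × 26.98 = 3.65 g

3.65 g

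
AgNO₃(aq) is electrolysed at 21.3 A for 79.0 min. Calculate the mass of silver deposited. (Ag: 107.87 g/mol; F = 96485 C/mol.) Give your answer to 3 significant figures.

Q = It = 21.3 × 4740 = 1.010×10^5 C
n(e⁻) = Q/F = 1.010×10^5/96485 = 1.047 mol
Ag⁺ + e⁻ → Ag, so n(Ag) = 1.047 mol
m = 1.047 × 107.87 = 113 g

113 g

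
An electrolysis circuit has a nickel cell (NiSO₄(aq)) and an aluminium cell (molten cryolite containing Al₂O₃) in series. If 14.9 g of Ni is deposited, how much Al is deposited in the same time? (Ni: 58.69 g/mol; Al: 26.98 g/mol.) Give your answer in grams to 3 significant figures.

n(Ni) = 14.9 / 58.69 = 0.2539 mol
Ni²⁺ + 2e⁻ → Ni, so n(e⁻) = 2 × 0.2539 = 0.5078 mol
Same current for the same time ⇒ same n(e⁻) = 0.5078 mol in both cells.
Al³⁺ + 3e⁻ → Al, so n(Al) = 0.5078 / 3 = 0.1693 mol
m(Al) = 0.1693 × 26.98 = 4.57 g

4.57 g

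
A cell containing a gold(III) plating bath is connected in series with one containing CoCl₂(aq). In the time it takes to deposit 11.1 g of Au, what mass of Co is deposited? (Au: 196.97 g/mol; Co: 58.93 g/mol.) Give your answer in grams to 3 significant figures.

n(Au) = 11.1 / 196.97 = 0.05635 mol
Au³⁺ + 3e⁻ → Au, so n(e⁻) = 3 × 0.05635 = 0.1691 mol
Since the cells are in series, n(e⁻) in the Co cell is also 0.1691 mol.
Co²⁺ + 2e⁻ → Co, so n(Co) = 0.1691 / 2 = 0.08455 mol
m(Co) = 0.08455 × 58.93 = 4.98 g

4.98 g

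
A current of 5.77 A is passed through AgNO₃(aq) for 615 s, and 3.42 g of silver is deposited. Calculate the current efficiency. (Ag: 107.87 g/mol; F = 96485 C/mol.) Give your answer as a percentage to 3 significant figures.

86.2%

Q = 5.77 × 615 = 3549 C
n(e⁻) = 3549 / 96485 = 0.03678 mol
Ag⁺ + e⁻ → Ag, so theoretical n(Ag) = 0.03678 mol → 3.967 g
Efficiency = 3.42 / 3.967 = 0.8621 = 86.2%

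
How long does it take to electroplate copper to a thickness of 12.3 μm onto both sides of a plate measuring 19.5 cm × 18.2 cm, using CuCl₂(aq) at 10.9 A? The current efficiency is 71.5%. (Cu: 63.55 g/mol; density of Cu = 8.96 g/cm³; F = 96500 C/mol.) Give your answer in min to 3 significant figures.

50.8 min

Plated area = 2 × 19.5 × 18.2 = 709.8 cm²
Volume = 709.8 × 12.3×10⁻⁴ cm = 0.8731 cm³
m(Cu) = 0.8731 × 8.96 = 7.823 g
n(Cu) = 7.823 / 63.55 = 0.1231 mol; n(e⁻) = 2 × 0.1231 = 0.2462 mol
Q = 0.2462 × 96500 / 0.715 = 33230 C
t = 33230 / 10.9 = 3049 s = 50.8 min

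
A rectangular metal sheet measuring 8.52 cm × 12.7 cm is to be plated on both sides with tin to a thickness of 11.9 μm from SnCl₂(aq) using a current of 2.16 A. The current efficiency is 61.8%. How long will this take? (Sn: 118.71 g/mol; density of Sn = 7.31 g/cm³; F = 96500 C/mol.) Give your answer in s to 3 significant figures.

2290 s

Plated area = 2 × 8.52 × 12.7 = 216.4 cm²
Volume = 216.4 × 11.9×10⁻⁴ cm = 0.2575 cm³
m(Sn) = 0.2575 × 7.31 = 1.882 g
n(Sn) = 1.882 / 118.71 = 0.01585 mol; n(e⁻) = 2 × 0.01585 = 0.03170 mol
Q = 0.03170 × 96500 / 0.618 = 4950 C
t = 4950 / 2.16 = 2292 s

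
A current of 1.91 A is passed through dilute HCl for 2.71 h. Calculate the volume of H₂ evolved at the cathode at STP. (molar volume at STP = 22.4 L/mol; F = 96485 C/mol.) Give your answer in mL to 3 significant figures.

Q = It = 1.91 × 9756 = 18630 C
Moles of electrons = 18630 / 96485 = 0.1931 mol
2H⁺ + 2e⁻ → H₂, so n(H₂) = 0.1931 / 2 = 0.09655 mol
V = 0.09655 × 22.4 = 2.163 L
= 2160 mL

2160 mL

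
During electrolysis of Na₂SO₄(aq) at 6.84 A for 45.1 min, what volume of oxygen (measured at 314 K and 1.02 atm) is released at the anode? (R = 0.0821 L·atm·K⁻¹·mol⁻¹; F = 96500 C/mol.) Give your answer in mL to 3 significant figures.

Q = It = 6.84 × 2706 = 18510 C
Moles of electrons = 18510 / 96500 = 0.1918 mol
2H₂O → O₂ + 4H⁺ + 4e⁻, so n(O₂) = 0.1918 / 4 = 0.04795 mol
V = nRT/P = 0.04795 × 0.0821 × 314 / 1.02 = 1.212 L
= 1210 mL

1210 mL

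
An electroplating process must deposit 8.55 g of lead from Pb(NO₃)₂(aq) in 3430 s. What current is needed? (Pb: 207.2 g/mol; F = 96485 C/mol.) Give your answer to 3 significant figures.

n(Pb) = 8.55 / 207.2 = 0.04126 mol
Pb²⁺ + 2e⁻ → Pb, so n(e⁻) = 2 × 0.04126 = 0.08252 mol
Q = 0.08252 × 96485 = 7962 C
I = Q / t = 7962 / 3430 s = 2.32 A

2.32 A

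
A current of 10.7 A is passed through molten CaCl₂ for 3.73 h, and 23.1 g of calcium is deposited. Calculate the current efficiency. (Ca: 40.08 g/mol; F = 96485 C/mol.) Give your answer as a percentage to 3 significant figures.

Q = 10.7 × 13428 = 1.437×10^5 C
n(e⁻) = 1.437×10^5 / 96485 = 1.489 mol
Ca²⁺ + 2e⁻ → Ca, so theoretical n(Ca) = 0.7445 mol → 29.84 g
Efficiency = 23.1 / 29.84 = 0.7741 = 77.4%

77.4%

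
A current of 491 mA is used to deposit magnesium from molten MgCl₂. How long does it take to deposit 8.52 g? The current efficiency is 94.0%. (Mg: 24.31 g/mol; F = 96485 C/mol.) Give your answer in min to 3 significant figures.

2440 min

n(Mg) = 8.52 / 24.31 = 0.3505 mol
Mg²⁺ + 2e⁻ → Mg, so n(e⁻) = 2 × 0.3505 = 0.7010 mol
Q = 0.7010 × 96485 / 0.940 = 71950 C
t = Q / I = 71950 / 0.491 = 1.465×10^5 s = 2440 min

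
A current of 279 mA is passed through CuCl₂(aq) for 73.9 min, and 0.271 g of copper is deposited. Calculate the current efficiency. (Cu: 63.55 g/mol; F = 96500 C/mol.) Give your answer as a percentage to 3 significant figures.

Q = 0.279 × 4434 = 1237 C
n(e⁻) = 1237 / 96500 = 0.01282 mol
Cu²⁺ + 2e⁻ → Cu, so theoretical n(Cu) = 0.006410 mol → 0.4074 g
Efficiency = 0.271 / 0.4074 = 0.6652 = 66.5%

66.5%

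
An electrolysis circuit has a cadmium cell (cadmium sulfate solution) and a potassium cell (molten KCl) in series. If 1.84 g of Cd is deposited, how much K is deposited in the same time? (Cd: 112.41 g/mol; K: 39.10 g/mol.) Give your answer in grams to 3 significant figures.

1.28 g

n(Cd) = 1.84 / 112.41 = 0.01637 mol
Cd²⁺ + 2e⁻ → Cd, so n(e⁻) = 2 × 0.01637 = 0.03274 mol
In series, the same 0.03274 mol of electrons flows through the second cell.
K⁺ + e⁻ → K, so n(K) = 0.03274 mol
m(K) = 0.03274 × 39.10 = 1.28 g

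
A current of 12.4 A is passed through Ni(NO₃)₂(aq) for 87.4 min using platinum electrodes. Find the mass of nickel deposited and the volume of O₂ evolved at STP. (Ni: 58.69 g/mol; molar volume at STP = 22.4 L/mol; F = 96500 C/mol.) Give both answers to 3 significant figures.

19.8 g Ni; 3.77 L O₂

Q = 12.4 × 5244 = 65030 C; n(e⁻) = 65030 / 96500 = 0.6739 mol
Cathode: Ni²⁺ + 2e⁻ → Ni → n(Ni) = 0.6739/2 = 0.3370 mol → 19.8 g
Anode: 2H₂O → O₂ + 4H⁺ + 4e⁻ → n(O₂) = 0.6739/4 = 0.1685 mol → 3.77 L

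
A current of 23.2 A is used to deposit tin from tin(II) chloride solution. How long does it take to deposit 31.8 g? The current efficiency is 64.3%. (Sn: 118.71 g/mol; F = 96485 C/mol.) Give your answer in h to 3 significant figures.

n(Sn) = 31.8 / 118.71 = 0.2679 mol
Sn²⁺ + 2e⁻ → Sn, so n(e⁻) = 2 × 0.2679 = 0.5358 mol
Q = 0.5358 × 96485 / 0.643 = 80400 C
t = Q / I = 80400 / 23.2 = 3466 s = 0.963 h

0.963 h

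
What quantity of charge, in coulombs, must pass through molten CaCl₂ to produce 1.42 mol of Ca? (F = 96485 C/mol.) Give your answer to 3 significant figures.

2.74×10^5 C

Ca²⁺ + 2e⁻ → Ca, so n(e⁻) = 2 × 1.42 = 2.840 mol
Q = 2.840 × 96485 = 2.740×10^5 C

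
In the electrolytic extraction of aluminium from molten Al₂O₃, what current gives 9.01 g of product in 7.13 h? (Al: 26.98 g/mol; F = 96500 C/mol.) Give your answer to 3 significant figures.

n(Al) = 9.01 / 26.98 = 0.3340 mol
Al³⁺ + 3e⁻ → Al, so n(e⁻) = 3 × 0.3340 = 1.002 mol
Q = 1.002 × 96500 = 96690 C
I = Q / t = 96690 / 25668 s = 3.77 A

3.77 A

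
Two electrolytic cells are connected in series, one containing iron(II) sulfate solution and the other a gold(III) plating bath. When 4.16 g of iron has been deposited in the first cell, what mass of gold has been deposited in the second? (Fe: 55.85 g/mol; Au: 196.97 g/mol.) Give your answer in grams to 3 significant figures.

9.78 g

n(Fe) = 4.16 / 55.85 = 0.07449 mol
Fe²⁺ + 2e⁻ → Fe, so n(e⁻) = 2 × 0.07449 = 0.1490 mol
The cells are in series, so the same charge (and hence the same n(e⁻) = 0.1490 mol) passes through both.
Au³⁺ + 3e⁻ → Au, so n(Au) = 0.1490 / 3 = 0.04967 mol
m(Au) = 0.04967 × 196.97 = 9.78 g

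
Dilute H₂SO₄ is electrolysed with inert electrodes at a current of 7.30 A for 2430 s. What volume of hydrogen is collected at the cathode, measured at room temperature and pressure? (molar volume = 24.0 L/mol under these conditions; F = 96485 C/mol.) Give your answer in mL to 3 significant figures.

2210 mL

Charge passed = 7.30 × 2430 = 17740 C
Moles of electrons = 17740 / 96485 = 0.1839 mol
2H⁺ + 2e⁻ → H₂, so n(H₂) = 0.1839 / 2 = 0.09195 mol
V = 0.09195 × 24.0 = 2.207 L
= 2210 mL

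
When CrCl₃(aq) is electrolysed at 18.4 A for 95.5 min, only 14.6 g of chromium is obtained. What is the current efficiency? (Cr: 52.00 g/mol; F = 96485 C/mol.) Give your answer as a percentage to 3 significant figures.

77.1%

Q = 18.4 × 5730 = 1.054×10^5 C
n(e⁻) = 1.054×10^5 / 96485 = 1.092 mol
Cr³⁺ + 3e⁻ → Cr, so theoretical n(Cr) = 0.3640 mol → 18.93 g
Efficiency = 14.6 / 18.93 = 0.7713 = 77.1%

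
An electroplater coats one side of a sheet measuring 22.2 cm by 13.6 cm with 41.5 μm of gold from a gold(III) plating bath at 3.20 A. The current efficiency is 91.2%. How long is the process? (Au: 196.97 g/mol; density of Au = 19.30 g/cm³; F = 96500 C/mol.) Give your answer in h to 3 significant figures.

Plated area = 22.2 × 13.6 = 301.9 cm²
Volume = 301.9 × 41.5×10⁻⁴ cm = 1.253 cm³
m(Au) = 1.253 × 19.30 = 24.18 g
n(Au) = 24.18 / 196.97 = 0.1228 mol; n(e⁻) = 3 × 0.1228 = 0.3684 mol
Q = 0.3684 × 96500 / 0.912 = 38980 C
t = 38980 / 3.20 = 12180 s = 3.38 h

3.38 h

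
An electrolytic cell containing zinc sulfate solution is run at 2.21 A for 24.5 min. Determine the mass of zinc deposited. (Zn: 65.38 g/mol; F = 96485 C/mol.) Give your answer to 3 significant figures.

Q = 2.21 A × 1470 s = 3249 C
Moles of electrons = 3249 / 96485 = 0.03367 mol
Zn²⁺ + 2e⁻ → Zn, so n(Zn) = 0.03367 / 2 = 0.01684 mol
m = 0.01684 × 65.38 = 1.10 g

1.10 g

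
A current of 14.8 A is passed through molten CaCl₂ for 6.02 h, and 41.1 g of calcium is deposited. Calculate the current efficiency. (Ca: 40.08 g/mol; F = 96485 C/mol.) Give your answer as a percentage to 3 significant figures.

61.7%

Q = 14.8 × 21672 = 3.207×10^5 C
n(e⁻) = 3.207×10^5 / 96485 = 3.324 mol
Ca²⁺ + 2e⁻ → Ca, so theoretical n(Ca) = 1.662 mol → 66.61 g
Efficiency = 41.1 / 66.61 = 0.6170 = 61.7%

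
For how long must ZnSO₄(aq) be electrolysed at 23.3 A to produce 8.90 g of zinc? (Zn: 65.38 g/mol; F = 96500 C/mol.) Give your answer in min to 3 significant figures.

18.8 min

n(Zn) = 8.90 / 65.38 = 0.1361 mol
Zn²⁺ + 2e⁻ → Zn, so n(e⁻) = 2 × 0.1361 = 0.2722 mol
Q = 0.2722 × 96500 = 26270 C
t = Q / I = 26270 / 23.3 = 1127 s = 18.8 min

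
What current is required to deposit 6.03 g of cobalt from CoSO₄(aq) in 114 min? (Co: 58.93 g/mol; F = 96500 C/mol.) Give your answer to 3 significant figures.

2.89 A

n(Co) = 6.03 / 58.93 = 0.1023 mol
Co²⁺ + 2e⁻ → Co, so n(e⁻) = 2 × 0.1023 = 0.2046 mol
Q = 0.2046 × 96500 = 19740 C
I = Q / t = 19740 / 6840 s = 2.89 A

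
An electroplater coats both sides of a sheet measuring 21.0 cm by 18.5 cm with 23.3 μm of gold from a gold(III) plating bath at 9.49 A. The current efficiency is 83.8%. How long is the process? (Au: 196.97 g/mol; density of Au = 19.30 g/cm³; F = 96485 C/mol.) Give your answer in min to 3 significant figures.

108 min

Plated area = 2 × 21.0 × 18.5 = 777.0 cm²
Volume = 777.0 × 23.3×10⁻⁴ cm = 1.810 cm³
m(Au) = 1.810 × 19.30 = 34.93 g
n(Au) = 34.93 / 196.97 = 0.1773 mol; n(e⁻) = 3 × 0.1773 = 0.5319 mol
Q = 0.5319 × 96485 / 0.838 = 61240 C
t = 61240 / 9.49 = 6453 s = 108 min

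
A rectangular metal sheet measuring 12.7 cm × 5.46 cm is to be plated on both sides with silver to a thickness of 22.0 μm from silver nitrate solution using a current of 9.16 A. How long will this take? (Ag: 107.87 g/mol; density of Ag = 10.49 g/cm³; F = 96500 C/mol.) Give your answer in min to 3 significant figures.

Plated area = 2 × 12.7 × 5.46 = 138.7 cm²
Volume = 138.7 × 22.0×10⁻⁴ cm = 0.3051 cm³
m(Ag) = 0.3051 × 10.49 = 3.200 g
n(Ag) = 3.200 / 107.87 = 0.02967 mol; n(e⁻) = 0.02967 mol
Q = 0.02967 × 96500 = 2863 C
t = 2863 / 9.16 = 312.6 s = 5.21 min

5.21 min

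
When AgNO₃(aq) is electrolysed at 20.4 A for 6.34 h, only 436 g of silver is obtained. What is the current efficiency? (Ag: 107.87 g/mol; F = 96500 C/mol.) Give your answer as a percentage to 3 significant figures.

83.8%

Q = 20.4 × 22824 = 4.656×10^5 C
n(e⁻) = 4.656×10^5 / 96500 = 4.825 mol
Ag⁺ + e⁻ → Ag, so theoretical n(Ag) = 4.825 mol → 520.5 g
Efficiency = 436 / 520.5 = 0.8377 = 83.8%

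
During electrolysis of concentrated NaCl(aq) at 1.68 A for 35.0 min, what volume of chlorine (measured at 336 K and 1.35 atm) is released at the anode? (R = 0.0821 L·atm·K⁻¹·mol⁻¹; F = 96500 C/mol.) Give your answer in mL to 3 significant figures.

Q = It = 1.68 × 2100 = 3528 C
n(e⁻) = Q/F = 3528/96500 = 0.03656 mol
2Cl⁻ → Cl₂ + 2e⁻, so n(Cl₂) = 0.03656 / 2 = 0.01828 mol
V = nRT/P = 0.01828 × 0.0821 × 336 / 1.35 = 0.3735 L
= 374 mL

374 mL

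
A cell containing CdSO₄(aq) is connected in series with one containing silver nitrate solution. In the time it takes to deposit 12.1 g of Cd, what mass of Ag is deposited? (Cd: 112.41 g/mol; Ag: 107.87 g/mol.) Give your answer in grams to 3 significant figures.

23.2 g

n(Cd) = 12.1 / 112.41 = 0.1076 mol
Cd²⁺ + 2e⁻ → Cd, so n(e⁻) = 2 × 0.1076 = 0.2152 mol
In series, the same 0.2152 mol of electrons flows through the second cell.
Ag⁺ + e⁻ → Ag, so n(Ag) = 0.2152 mol
m(Ag) = 0.2152 × 107.87 = 23.2 g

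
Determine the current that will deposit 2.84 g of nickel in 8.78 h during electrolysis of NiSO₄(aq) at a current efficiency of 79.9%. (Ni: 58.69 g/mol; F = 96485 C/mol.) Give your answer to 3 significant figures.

0.370 A

n(Ni) = 2.84 / 58.69 = 0.04839 mol
Ni²⁺ + 2e⁻ → Ni, so n(e⁻) = 2 × 0.04839 = 0.09678 mol
Q = 0.09678 × 96485 / 0.799 = 11690 C
I = Q / t = 11690 / 31608 s = 0.370 A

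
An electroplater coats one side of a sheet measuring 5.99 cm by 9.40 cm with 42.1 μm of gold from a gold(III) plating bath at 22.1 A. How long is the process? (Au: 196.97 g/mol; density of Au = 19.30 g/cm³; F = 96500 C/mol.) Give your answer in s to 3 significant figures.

304 s

Plated area = 5.99 × 9.40 = 56.31 cm²
Volume = 56.31 × 42.1×10⁻⁴ cm = 0.2371 cm³
m(Au) = 0.2371 × 19.30 = 4.576 g
n(Au) = 4.576 / 196.97 = 0.02323 mol; n(e⁻) = 3 × 0.02323 = 0.06969 mol
Q = 0.06969 × 96500 = 6725 C
t = 6725 / 22.1 = 304.3 s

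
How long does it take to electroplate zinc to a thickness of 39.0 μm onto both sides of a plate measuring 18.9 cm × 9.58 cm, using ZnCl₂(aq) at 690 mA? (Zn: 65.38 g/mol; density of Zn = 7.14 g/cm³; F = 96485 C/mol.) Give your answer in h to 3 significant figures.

Plated area = 2 × 18.9 × 9.58 = 362.1 cm²
Volume = 362.1 × 39.0×10⁻⁴ cm = 1.412 cm³
m(Zn) = 1.412 × 7.14 = 10.08 g
n(Zn) = 10.08 / 65.38 = 0.1542 mol; n(e⁻) = 2 × 0.1542 = 0.3084 mol
Q = 0.3084 × 96485 = 29760 C
t = 29760 / 0.690 = 43130 s = 12.0 h

12.0 h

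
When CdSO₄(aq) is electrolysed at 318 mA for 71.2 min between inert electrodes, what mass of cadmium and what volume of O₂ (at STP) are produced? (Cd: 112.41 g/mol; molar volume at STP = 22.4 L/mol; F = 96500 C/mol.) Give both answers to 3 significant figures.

Q = 0.318 × 4272 = 1358 C; n(e⁻) = 1358 / 96500 = 0.01407 mol
Cathode: Cd²⁺ + 2e⁻ → Cd → n(Cd) = 0.01407/2 = 0.007035 mol → 0.791 g
Anode: 2H₂O → O₂ + 4H⁺ + 4e⁻ → n(O₂) = 0.01407/4 = 0.003518 mol → 0.0788 L

0.791 g Cd; 0.0788 L O₂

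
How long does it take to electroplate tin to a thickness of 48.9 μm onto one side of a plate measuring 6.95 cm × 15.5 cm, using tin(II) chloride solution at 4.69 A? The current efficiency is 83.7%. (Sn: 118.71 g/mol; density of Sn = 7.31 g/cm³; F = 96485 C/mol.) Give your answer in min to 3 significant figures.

Plated area = 6.95 × 15.5 = 107.7 cm²
Volume = 107.7 × 48.9×10⁻⁴ cm = 0.5267 cm³
m(Sn) = 0.5267 × 7.31 = 3.850 g
n(Sn) = 3.850 / 118.71 = 0.03243 mol; n(e⁻) = 2 × 0.03243 = 0.06486 mol
Q = 0.06486 × 96485 / 0.837 = 7477 C
t = 7477 / 4.69 = 1594 s = 26.6 min

26.6 min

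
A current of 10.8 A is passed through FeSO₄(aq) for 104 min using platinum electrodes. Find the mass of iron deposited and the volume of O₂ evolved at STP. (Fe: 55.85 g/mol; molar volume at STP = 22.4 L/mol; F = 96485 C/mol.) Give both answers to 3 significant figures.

Q = 10.8 × 6240 = 67390 C; n(e⁻) = 67390 / 96485 = 0.6985 mol
Cathode: Fe²⁺ + 2e⁻ → Fe → n(Fe) = 0.6985/2 = 0.3493 mol → 19.5 g
Anode: 2H₂O → O₂ + 4H⁺ + 4e⁻ → n(O₂) = 0.6985/4 = 0.1746 mol → 3.91 L

19.5 g Fe; 3.91 L O₂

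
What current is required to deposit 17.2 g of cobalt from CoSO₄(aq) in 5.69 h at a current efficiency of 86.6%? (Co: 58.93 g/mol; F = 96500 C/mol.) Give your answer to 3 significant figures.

3.18 A

n(Co) = 17.2 / 58.93 = 0.2919 mol
Co²⁺ + 2e⁻ → Co, so n(e⁻) = 2 × 0.2919 = 0.5838 mol
Q = 0.5838 × 96500 / 0.866 = 65050 C
I = Q / t = 65050 / 20484 s = 3.18 A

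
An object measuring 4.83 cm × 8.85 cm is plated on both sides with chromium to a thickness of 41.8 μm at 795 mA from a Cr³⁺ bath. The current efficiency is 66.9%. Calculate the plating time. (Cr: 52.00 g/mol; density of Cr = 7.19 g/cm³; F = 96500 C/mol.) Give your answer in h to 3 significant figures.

Plated area = 2 × 4.83 × 8.85 = 85.49 cm²
Volume = 85.49 × 41.8×10⁻⁴ cm = 0.3573 cm³
m(Cr) = 0.3573 × 7.19 = 2.569 g
n(Cr) = 2.569 / 52.00 = 0.04940 mol; n(e⁻) = 3 × 0.04940 = 0.1482 mol
Q = 0.1482 × 96500 / 0.669 = 21380 C
t = 21380 / 0.795 = 26890 s = 7.47 h

7.47 h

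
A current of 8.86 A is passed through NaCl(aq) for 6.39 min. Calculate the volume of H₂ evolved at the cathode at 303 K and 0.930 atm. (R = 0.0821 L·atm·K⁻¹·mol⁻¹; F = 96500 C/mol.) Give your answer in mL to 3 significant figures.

471 mL

Q = It = 8.86 × 383.4 = 3397 C
Moles of electrons = 3397 / 96500 = 0.03520 mol
2H⁺ + 2e⁻ → H₂, so n(H₂) = 0.03520 / 2 = 0.01760 mol
V = nRT/P = 0.01760 × 0.0821 × 303 / 0.930 = 0.4708 L
= 471 mL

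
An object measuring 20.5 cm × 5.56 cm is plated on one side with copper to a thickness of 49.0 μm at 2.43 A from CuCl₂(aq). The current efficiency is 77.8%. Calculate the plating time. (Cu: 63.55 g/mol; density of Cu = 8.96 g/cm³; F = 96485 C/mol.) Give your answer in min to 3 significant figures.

Plated area = 20.5 × 5.56 = 114.0 cm²
Volume = 114.0 × 49.0×10⁻⁴ cm = 0.5586 cm³
m(Cu) = 0.5586 × 8.96 = 5.005 g
n(Cu) = 5.005 / 63.55 = 0.07876 mol; n(e⁻) = 2 × 0.07876 = 0.1575 mol
Q = 0.1575 × 96485 / 0.778 = 19530 C
t = 19530 / 2.43 = 8037 s = 134 min

134 min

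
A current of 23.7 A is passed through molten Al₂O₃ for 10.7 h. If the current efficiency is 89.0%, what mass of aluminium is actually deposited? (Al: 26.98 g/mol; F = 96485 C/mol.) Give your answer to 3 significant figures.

Q = 23.7 × 38520 = 9.129×10^5 C
n(e⁻) = 9.129×10^5 / 96485 = 9.462 mol
Al³⁺ + 3e⁻ → Al, so theoretical m(Al) = 3.154 × 26.98 = 85.09 g
Actual mass = 89.0% × 85.09 = 75.7 g

75.7 g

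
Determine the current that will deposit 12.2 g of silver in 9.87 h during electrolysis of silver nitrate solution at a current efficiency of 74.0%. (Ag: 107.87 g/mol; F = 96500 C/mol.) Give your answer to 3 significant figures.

n(Ag) = 12.2 / 107.87 = 0.1131 mol
Ag⁺ + e⁻ → Ag, so n(e⁻) = 0.1131 mol
Q = 0.1131 × 96500 / 0.740 = 14750 C
I = Q / t = 14750 / 35532 s = 0.415 A

0.415 A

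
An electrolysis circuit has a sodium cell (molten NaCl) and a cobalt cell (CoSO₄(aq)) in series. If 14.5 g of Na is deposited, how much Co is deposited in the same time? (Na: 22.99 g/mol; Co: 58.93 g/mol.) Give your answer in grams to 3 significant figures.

n(Na) = 14.5 / 22.99 = 0.6307 mol
Na⁺ + e⁻ → Na, so n(e⁻) = 0.6307 mol
Same current for the same time ⇒ same n(e⁻) = 0.6307 mol in both cells.
Co²⁺ + 2e⁻ → Co, so n(Co) = 0.6307 / 2 = 0.3154 mol
m(Co) = 0.3154 × 58.93 = 18.6 g

18.6 g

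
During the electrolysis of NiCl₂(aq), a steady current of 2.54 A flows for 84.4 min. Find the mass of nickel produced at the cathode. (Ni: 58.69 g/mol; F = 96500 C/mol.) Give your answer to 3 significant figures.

Charge passed = 2.54 × 5064 = 12860 C
n(e⁻) = 12860 / 96500 = 0.1333 mol
Ni²⁺ + 2e⁻ → Ni, so n(Ni) = 0.1333 / 2 = 0.06665 mol
m = 0.06665 × 58.69 = 3.91 g

3.91 g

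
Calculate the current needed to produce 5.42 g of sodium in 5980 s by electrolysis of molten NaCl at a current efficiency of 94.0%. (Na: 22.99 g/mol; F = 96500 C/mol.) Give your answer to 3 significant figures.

n(Na) = 5.42 / 22.99 = 0.2358 mol
Na⁺ + e⁻ → Na, so n(e⁻) = 0.2358 mol
Q = 0.2358 × 96500 / 0.940 = 24210 C
I = Q / t = 24210 / 5980 s = 4.05 A

4.05 A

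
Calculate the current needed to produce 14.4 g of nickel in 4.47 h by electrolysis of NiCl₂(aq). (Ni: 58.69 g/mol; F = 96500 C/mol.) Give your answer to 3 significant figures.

n(Ni) = 14.4 / 58.69 = 0.2454 mol
Ni²⁺ + 2e⁻ → Ni, so n(e⁻) = 2 × 0.2454 = 0.4908 mol
Q = 0.4908 × 96500 = 47360 C
I = Q / t = 47360 / 16092 s = 2.94 A

2.94 A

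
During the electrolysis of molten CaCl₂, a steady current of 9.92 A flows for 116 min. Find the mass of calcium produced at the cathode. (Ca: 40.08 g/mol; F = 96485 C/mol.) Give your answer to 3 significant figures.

Q = It = 9.92 × 6960 = 69040 C
Moles of electrons = 69040 / 96485 = 0.7156 mol
Ca²⁺ + 2e⁻ → Ca, so n(Ca) = 0.7156 / 2 = 0.3578 mol
m = 0.3578 × 40.08 = 14.3 g

14.3 g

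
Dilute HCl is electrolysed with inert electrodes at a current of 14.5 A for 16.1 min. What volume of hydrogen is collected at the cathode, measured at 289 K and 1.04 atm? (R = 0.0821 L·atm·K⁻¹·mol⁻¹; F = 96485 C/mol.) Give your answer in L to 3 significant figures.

Q = It = 14.5 × 966 = 14010 C
n(e⁻) = Q/F = 14010/96485 = 0.1452 mol
2H⁺ + 2e⁻ → H₂, so n(H₂) = 0.1452 / 2 = 0.07260 mol
V = nRT/P = 0.07260 × 0.0821 × 289 / 1.04 = 1.656 L

1.66 L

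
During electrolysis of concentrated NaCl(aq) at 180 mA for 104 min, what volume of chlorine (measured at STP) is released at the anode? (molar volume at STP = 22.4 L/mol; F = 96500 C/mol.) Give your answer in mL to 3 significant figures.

130 mL

Q = It = 0.180 × 6240 = 1123 C
Moles of electrons = 1123 / 96500 = 0.01164 mol
2Cl⁻ → Cl₂ + 2e⁻, so n(Cl₂) = 0.01164 / 2 = 0.005820 mol
V = 0.005820 × 22.4 = 0.1304 L
= 130 mL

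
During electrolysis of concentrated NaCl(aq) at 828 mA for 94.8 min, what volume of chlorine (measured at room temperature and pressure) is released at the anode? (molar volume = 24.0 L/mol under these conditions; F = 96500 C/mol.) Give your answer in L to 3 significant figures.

0.586 L

Q = It = 0.828 × 5688 = 4710 C
n(e⁻) = Q/F = 4710/96500 = 0.04881 mol
2Cl⁻ → Cl₂ + 2e⁻, so n(Cl₂) = 0.04881 / 2 = 0.02441 mol
V = 0.02441 × 24.0 = 0.5858 L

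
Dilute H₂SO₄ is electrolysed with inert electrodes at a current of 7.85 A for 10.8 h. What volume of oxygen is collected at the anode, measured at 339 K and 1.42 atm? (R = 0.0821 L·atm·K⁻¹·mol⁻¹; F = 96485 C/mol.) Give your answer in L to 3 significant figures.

Q = It = 7.85 × 38880 = 3.052×10^5 C
n(e⁻) = Q/F = 3.052×10^5/96485 = 3.163 mol
2H₂O → O₂ + 4H⁺ + 4e⁻, so n(O₂) = 3.163 / 4 = 0.7908 mol
V = nRT/P = 0.7908 × 0.0821 × 339 / 1.42 = 15.50 L

15.5 L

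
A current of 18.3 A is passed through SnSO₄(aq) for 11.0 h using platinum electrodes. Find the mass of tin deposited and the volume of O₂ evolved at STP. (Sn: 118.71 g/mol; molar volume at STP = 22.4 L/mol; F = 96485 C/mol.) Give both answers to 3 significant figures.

Q = 18.3 × 39600 = 7.247×10^5 C; n(e⁻) = 7.247×10^5 / 96485 = 7.511 mol
Cathode: Sn²⁺ + 2e⁻ → Sn → n(Sn) = 7.511/2 = 3.756 mol → 446 g
Anode: 2H₂O → O₂ + 4H⁺ + 4e⁻ → n(O₂) = 7.511/4 = 1.878 mol → 42.1 L

446 g Sn; 42.1 L O₂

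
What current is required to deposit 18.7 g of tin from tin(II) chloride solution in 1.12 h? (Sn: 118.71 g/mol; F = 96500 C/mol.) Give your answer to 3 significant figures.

7.54 A

n(Sn) = 18.7 / 118.71 = 0.1575 mol
Sn²⁺ + 2e⁻ → Sn, so n(e⁻) = 2 × 0.1575 = 0.3150 mol
Q = 0.3150 × 96500 = 30400 C
I = Q / t = 30400 / 4032 s = 7.54 A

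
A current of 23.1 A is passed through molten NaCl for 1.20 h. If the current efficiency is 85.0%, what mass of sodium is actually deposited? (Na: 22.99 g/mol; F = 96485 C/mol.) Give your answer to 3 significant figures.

Q = 23.1 × 4320 = 99790 C
n(e⁻) = 99790 / 96485 = 1.034 mol
Na⁺ + e⁻ → Na, so theoretical m(Na) = 1.034 × 22.99 = 23.77 g
Actual mass = 85.0% × 23.77 = 20.2 g

20.2 g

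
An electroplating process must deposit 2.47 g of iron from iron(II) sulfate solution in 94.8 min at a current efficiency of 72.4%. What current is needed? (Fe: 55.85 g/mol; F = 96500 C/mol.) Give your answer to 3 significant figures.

2.07 A

n(Fe) = 2.47 / 55.85 = 0.04423 mol
Fe²⁺ + 2e⁻ → Fe, so n(e⁻) = 2 × 0.04423 = 0.08846 mol
Q = 0.08846 × 96500 / 0.724 = 11790 C
I = Q / t = 11790 / 5688 s = 2.07 A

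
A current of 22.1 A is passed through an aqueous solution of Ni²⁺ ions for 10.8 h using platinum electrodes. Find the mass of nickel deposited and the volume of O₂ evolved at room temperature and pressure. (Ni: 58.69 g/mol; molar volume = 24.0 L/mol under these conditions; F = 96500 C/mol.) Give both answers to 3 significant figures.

Q = 22.1 × 38880 = 8.592×10^5 C; n(e⁻) = 8.592×10^5 / 96500 = 8.904 mol
Cathode: Ni²⁺ + 2e⁻ → Ni → n(Ni) = 8.904/2 = 4.452 mol → 261 g
Anode: 2H₂O → O₂ + 4H⁺ + 4e⁻ → n(O₂) = 8.904/4 = 2.226 mol → 53.4 L

261 g Ni; 53.4 L O₂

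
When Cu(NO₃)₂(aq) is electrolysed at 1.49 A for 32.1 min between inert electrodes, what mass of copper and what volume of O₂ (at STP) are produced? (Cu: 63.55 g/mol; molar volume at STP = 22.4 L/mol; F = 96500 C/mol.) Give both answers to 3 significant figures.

0.945 g Cu; 0.167 L O₂

Q = 1.49 × 1926 = 2870 C; n(e⁻) = 2870 / 96500 = 0.02974 mol
Cathode: Cu²⁺ + 2e⁻ → Cu → n(Cu) = 0.02974/2 = 0.01487 mol → 0.945 g
Anode: 2H₂O → O₂ + 4H⁺ + 4e⁻ → n(O₂) = 0.02974/4 = 0.007435 mol → 0.167 L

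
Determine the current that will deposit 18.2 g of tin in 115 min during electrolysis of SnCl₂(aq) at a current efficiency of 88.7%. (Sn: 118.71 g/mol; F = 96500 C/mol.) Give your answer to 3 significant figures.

n(Sn) = 18.2 / 118.71 = 0.1533 mol
Sn²⁺ + 2e⁻ → Sn, so n(e⁻) = 2 × 0.1533 = 0.3066 mol
Q = 0.3066 × 96500 / 0.887 = 33360 C
I = Q / t = 33360 / 6900 s = 4.83 A

4.83 A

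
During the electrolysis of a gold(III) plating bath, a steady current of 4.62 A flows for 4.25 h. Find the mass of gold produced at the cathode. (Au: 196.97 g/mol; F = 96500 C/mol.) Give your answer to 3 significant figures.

Q = It = 4.62 × 15300 = 70690 C
n(e⁻) = 70690 / 96500 = 0.7325 mol
Au³⁺ + 3e⁻ → Au, so n(Au) = 0.7325 / 3 = 0.2442 mol
m = 0.2442 × 196.97 = 48.1 g

48.1 g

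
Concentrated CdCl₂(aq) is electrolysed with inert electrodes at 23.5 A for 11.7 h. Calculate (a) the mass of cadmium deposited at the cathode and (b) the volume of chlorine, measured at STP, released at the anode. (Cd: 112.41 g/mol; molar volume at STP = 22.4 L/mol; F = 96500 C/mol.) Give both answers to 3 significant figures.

577 g Cd; 115 L Cl₂

Q = 23.5 × 42120 = 9.898×10^5 C; n(e⁻) = 9.898×10^5 / 96500 = 10.26 mol
Cathode: Cd²⁺ + 2e⁻ → Cd → n(Cd) = 10.26/2 = 5.130 mol → 577 g
Anode: 2Cl⁻ → Cl₂ + 2e⁻ → n(Cl₂) = 10.26/2 = 5.130 mol → 115 L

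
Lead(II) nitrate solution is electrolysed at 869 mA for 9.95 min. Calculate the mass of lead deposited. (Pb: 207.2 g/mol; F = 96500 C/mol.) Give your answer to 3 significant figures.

0.557 g

Q = 0.869 A × 597 s = 518.8 C
n(e⁻) = Q/F = 518.8/96500 = 0.005376 mol
Pb²⁺ + 2e⁻ → Pb, so n(Pb) = 0.005376 / 2 = 0.002688 mol
m = 0.002688 × 207.2 = 0.557 g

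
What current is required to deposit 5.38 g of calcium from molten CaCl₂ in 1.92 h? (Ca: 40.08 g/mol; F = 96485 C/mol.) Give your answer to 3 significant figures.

n(Ca) = 5.38 / 40.08 = 0.1342 mol
Ca²⁺ + 2e⁻ → Ca, so n(e⁻) = 2 × 0.1342 = 0.2684 mol
Q = 0.2684 × 96485 = 25900 C
I = Q / t = 25900 / 6912 s = 3.75 A

3.75 A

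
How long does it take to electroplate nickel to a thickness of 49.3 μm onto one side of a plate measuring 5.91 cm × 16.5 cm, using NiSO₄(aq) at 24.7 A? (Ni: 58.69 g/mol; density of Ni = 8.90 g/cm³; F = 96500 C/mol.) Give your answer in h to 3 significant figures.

0.158 h

Plated area = 5.91 × 16.5 = 97.52 cm²
Volume = 97.52 × 49.3×10⁻⁴ cm = 0.4808 cm³
m(Ni) = 0.4808 × 8.90 = 4.279 g
n(Ni) = 4.279 / 58.69 = 0.07291 mol; n(e⁻) = 2 × 0.07291 = 0.1458 mol
Q = 0.1458 × 96500 = 14070 C
t = 14070 / 24.7 = 569.6 s = 0.158 h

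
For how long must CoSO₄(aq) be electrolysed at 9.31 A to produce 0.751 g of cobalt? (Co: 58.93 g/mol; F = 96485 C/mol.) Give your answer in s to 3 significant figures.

264 s

n(Co) = 0.751 / 58.93 = 0.01274 mol
Co²⁺ + 2e⁻ → Co, so n(e⁻) = 2 × 0.01274 = 0.02548 mol
Q = 0.02548 × 96485 = 2458 C
t = Q / I = 2458 / 9.31 = 264.0 s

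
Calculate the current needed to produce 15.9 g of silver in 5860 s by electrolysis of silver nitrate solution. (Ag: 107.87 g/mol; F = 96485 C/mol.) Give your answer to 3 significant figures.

2.43 A

n(Ag) = 15.9 / 107.87 = 0.1474 mol
Ag⁺ + e⁻ → Ag, so n(e⁻) = 0.1474 mol
Q = 0.1474 × 96485 = 14220 C
I = Q / t = 14220 / 5860 s = 2.43 A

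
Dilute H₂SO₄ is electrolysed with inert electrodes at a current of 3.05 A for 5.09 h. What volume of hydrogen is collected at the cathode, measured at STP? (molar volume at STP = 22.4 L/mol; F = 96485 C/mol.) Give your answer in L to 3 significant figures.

Q = 3.05 A × 18324 s = 55890 C
n(e⁻) = 55890 / 96485 = 0.5793 mol
2H⁺ + 2e⁻ → H₂, so n(H₂) = 0.5793 / 2 = 0.2897 mol
V = 0.2897 × 22.4 = 6.489 L

6.49 L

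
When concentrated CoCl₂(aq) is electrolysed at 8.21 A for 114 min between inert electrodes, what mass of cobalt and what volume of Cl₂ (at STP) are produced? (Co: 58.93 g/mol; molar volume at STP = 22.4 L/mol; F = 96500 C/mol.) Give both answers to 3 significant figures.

Q = 8.21 × 6840 = 56160 C; n(e⁻) = 56160 / 96500 = 0.5820 mol
Cathode: Co²⁺ + 2e⁻ → Co → n(Co) = 0.5820/2 = 0.2910 mol → 17.1 g
Anode: 2Cl⁻ → Cl₂ + 2e⁻ → n(Cl₂) = 0.5820/2 = 0.2910 mol → 6.52 L

17.1 g Co; 6.52 L Cl₂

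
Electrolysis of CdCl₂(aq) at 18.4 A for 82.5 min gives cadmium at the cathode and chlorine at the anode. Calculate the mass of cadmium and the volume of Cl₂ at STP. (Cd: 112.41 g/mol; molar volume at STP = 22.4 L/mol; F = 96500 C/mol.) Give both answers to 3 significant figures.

Q = 18.4 × 4950 = 91080 C; n(e⁻) = 91080 / 96500 = 0.9438 mol
Cathode: Cd²⁺ + 2e⁻ → Cd → n(Cd) = 0.9438/2 = 0.4719 mol → 53.0 g
Anode: 2Cl⁻ → Cl₂ + 2e⁻ → n(Cl₂) = 0.9438/2 = 0.4719 mol → 10.6 L

53.0 g Cd; 10.6 L Cl₂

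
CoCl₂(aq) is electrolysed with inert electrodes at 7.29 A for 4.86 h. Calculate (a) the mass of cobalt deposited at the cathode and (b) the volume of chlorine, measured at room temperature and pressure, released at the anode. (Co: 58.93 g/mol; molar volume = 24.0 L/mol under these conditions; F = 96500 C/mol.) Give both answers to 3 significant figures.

Q = 7.29 × 17496 = 1.275×10^5 C; n(e⁻) = 1.275×10^5 / 96500 = 1.321 mol
Cathode: Co²⁺ + 2e⁻ → Co → n(Co) = 1.321/2 = 0.6605 mol → 38.9 g
Anode: 2Cl⁻ → Cl₂ + 2e⁻ → n(Cl₂) = 1.321/2 = 0.6605 mol → 15.9 L

38.9 g Co; 15.9 L Cl₂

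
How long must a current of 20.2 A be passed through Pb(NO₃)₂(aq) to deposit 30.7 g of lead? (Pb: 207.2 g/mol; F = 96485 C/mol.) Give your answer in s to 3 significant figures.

1420 s

n(Pb) = 30.7 / 207.2 = 0.1482 mol
Pb²⁺ + 2e⁻ → Pb, so n(e⁻) = 2 × 0.1482 = 0.2964 mol
Q = 0.2964 × 96485 = 28600 C
t = Q / I = 28600 / 20.2 = 1416 s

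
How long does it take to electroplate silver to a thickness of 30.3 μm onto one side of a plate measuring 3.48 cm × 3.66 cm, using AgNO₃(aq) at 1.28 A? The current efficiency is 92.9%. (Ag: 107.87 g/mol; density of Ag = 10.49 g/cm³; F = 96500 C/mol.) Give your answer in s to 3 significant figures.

305 s

Plated area = 3.48 × 3.66 = 12.74 cm²
Volume = 12.74 × 30.3×10⁻⁴ cm = 0.03860 cm³
m(Ag) = 0.03860 × 10.49 = 0.4049 g
n(Ag) = 0.4049 / 107.87 = 0.003754 mol; n(e⁻) = 0.003754 mol
Q = 0.003754 × 96500 / 0.929 = 389.9 C
t = 389.9 / 1.28 = 304.6 s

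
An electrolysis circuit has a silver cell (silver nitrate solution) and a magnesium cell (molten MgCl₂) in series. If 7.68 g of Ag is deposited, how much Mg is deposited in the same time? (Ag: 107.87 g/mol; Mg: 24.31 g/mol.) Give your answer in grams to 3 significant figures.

0.865 g

n(Ag) = 7.68 / 107.87 = 0.07120 mol
Ag⁺ + e⁻ → Ag, so n(e⁻) = 0.07120 mol
Since the cells are in series, n(e⁻) in the Mg cell is also 0.07120 mol.
Mg²⁺ + 2e⁻ → Mg, so n(Mg) = 0.07120 / 2 = 0.03560 mol
m(Mg) = 0.03560 × 24.31 = 0.865 g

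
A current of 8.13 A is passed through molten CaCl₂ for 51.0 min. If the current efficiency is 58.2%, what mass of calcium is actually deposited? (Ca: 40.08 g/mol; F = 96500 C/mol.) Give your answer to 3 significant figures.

3.01 g

Q = 8.13 × 3060 = 24880 C
n(e⁻) = 24880 / 96500 = 0.2578 mol
Ca²⁺ + 2e⁻ → Ca, so theoretical m(Ca) = 0.1289 × 40.08 = 5.166 g
Actual mass = 58.2% × 5.166 = 3.01 g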